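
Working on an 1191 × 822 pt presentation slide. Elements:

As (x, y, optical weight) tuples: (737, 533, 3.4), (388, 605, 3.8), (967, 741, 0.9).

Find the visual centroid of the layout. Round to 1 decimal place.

(598.8, 589.9)

Total weight = 3.4 + 3.8 + 0.9 = 8.1.
x-moment: 3.4·737 + 3.8·388 + 0.9·967 = 4850.5; centroid 4850.5/8.1 ≈ 598.83.
y-moment: 3.4·533 + 3.8·605 + 0.9·741 = 4778.1; centroid 4778.1/8.1 ≈ 589.89.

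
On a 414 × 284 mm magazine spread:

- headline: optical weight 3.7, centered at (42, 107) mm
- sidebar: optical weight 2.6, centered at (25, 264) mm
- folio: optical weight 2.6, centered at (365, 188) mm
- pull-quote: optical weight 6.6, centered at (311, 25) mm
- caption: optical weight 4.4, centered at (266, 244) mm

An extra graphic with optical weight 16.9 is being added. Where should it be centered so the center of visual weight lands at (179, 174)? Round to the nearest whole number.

New total weight: (3.7 + 2.6 + 2.6 + 6.6 + 4.4) + 16.9 = 36.8.
x: target moment 36.8×179 = 6587.2; current 3.7·42 + 2.6·25 + 2.6·365 + 6.6·311 + 4.4·266 = 4392.4; the extra graphic supplies 2194.8, so x = 2194.8/16.9 ≈ 129.87.
y: target moment 36.8×174 = 6403.2; current 3.7·107 + 2.6·264 + 2.6·188 + 6.6·25 + 4.4·244 = 2809.7; the extra graphic supplies 3593.5, so y = 3593.5/16.9 ≈ 212.63.

(130, 213)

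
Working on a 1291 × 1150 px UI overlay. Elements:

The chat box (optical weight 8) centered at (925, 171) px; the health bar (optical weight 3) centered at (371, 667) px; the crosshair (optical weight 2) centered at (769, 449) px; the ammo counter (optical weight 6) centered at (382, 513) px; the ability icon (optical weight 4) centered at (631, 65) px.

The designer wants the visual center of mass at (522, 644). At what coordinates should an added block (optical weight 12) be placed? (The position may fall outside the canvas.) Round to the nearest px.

After adding the added block, total weight = 8 + 3 + 2 + 6 + 4 + 12 = 35.
x: target moment 35×522 = 18270; current 8·925 + 3·371 + 2·769 + 6·382 + 4·631 = 14867; the added block supplies 3403, so x = 3403/12 ≈ 283.58.
y: target moment 35×644 = 22540; current 8·171 + 3·667 + 2·449 + 6·513 + 4·65 = 7605; the added block supplies 14935, so y = 14935/12 ≈ 1244.58.

(284, 1245)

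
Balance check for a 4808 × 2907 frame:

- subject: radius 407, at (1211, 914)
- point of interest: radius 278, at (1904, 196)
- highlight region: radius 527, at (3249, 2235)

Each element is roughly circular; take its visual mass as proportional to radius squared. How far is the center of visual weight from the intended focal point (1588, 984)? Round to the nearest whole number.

≈ 969

Weights ∝ r²: subject 407² = 165649, point of interest 278² = 77284, highlight region 527² = 277729; Σw = 520662.
x: (165649·1211 + 77284·1904 + 277729·3249) / 520662 = 1250091196 / 520662 ≈ 2400.96
y: (165649·914 + 77284·196 + 277729·2235) / 520662 = 787275165 / 520662 ≈ 1512.07
From (1588, 984): dx = 812.96, dy = 528.07, so the distance is √(dx²+dy²) ≈ 969.41.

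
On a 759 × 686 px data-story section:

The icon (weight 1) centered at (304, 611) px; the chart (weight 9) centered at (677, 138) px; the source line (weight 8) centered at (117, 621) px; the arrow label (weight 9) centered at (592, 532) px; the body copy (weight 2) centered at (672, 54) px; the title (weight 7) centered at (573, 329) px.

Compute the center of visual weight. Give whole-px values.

Total weight = 1 + 9 + 8 + 9 + 2 + 7 = 36.
Σw·x = 18016; x̄ = 18016/36 ≈ 500.44.
Σw·y = 14020; ȳ = 14020/36 ≈ 389.44.

(500, 389)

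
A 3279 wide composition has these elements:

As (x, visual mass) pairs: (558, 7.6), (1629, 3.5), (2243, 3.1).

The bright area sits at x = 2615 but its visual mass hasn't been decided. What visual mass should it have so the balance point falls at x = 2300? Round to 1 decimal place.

Existing Σw = 14.2 (7.6 + 3.5 + 3.1); existing moment 7.6·558 + 3.5·1629 + 3.1·2243 = 16895.6.
Balance at x = 2300 requires (16895.6 + w·2615) / (14.2 + w) = 2300.
Solving: w = (2300·14.2 − 16895.6) / (2615 − 2300) = 15764.4 / 315 ≈ 50.05.

w ≈ 50.0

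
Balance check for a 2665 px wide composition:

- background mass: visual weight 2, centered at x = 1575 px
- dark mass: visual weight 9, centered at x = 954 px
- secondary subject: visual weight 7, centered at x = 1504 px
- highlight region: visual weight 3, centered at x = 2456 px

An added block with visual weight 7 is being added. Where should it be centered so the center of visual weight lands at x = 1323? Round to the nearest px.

New total weight: (2 + 9 + 7 + 3) + 7 = 28.
Along x: (29632 + 7·x) / 28 = 1323 (existing moment 2·1575 + 9·954 + 7·1504 + 3·2456 = 29632) ⇒ x = (37044 − 29632) / 7 ≈ 1058.86.

x ≈ 1059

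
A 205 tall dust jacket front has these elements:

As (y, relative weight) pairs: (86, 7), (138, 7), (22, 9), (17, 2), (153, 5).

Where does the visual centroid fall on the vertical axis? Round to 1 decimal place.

y ≈ 85.5

Weights sum to 7 + 7 + 9 + 2 + 5 = 30.
Σw·y = 7·86 + 7·138 + 9·22 + 2·17 + 5·153 = 2565, so ȳ = 2565/30 ≈ 85.50.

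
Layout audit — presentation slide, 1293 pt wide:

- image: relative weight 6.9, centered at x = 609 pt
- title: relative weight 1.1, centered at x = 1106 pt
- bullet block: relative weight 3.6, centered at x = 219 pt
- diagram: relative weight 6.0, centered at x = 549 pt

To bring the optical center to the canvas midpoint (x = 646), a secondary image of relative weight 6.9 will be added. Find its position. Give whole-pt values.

After adding the secondary image, total weight = 6.9 + 1.1 + 3.6 + 6.0 + 6.9 = 24.5.
x: target moment 24.5×646 = 15827.0; current 6.9·609 + 1.1·1106 + 3.6·219 + 6.0·549 = 9501.1; the secondary image supplies 6325.9, so x = 6325.9/6.9 ≈ 916.80.

x ≈ 917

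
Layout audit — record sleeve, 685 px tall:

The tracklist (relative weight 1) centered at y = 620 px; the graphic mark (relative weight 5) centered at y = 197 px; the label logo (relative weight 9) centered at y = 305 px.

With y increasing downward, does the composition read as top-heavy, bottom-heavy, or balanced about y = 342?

Total weight = 1 + 5 + 9 = 15.
y-moment: 1·620 + 5·197 + 9·305 = 4350; centroid 4350/15 ≈ 290.00.
290.0 lies above (smaller y than) the midline 342, so the layout is top-heavy.

top-heavy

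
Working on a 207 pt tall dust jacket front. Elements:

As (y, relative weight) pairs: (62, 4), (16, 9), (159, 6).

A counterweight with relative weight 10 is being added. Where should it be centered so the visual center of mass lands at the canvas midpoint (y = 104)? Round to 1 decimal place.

New total weight: (4 + 9 + 6) + 10 = 29.
y: target moment 29×104 = 3016; current 4·62 + 9·16 + 6·159 = 1346; the counterweight supplies 1670, so y = 1670/10 ≈ 167.00.

y ≈ 167.0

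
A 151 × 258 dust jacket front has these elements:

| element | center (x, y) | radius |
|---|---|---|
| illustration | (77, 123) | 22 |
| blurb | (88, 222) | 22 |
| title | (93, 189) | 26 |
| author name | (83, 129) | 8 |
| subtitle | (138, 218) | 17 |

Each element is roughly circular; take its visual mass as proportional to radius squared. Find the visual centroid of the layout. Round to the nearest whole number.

(94, 183)

r² weights: illustration 22² = 484, blurb 22² = 484, title 26² = 676, author name 8² = 64, subtitle 17² = 289. Total = 1997.
Σw·x = 484·77 + 484·88 + 676·93 + 64·83 + 289·138 = 187922, so x̄ = 187922/1997 ≈ 94.10.
Σw·y = 484·123 + 484·222 + 676·189 + 64·129 + 289·218 = 366002, so ȳ = 366002/1997 ≈ 183.28.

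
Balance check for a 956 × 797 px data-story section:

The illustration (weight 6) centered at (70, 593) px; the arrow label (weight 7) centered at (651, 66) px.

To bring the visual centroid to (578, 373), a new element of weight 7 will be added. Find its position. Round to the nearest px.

(940, 491)

With the new element, Σw becomes 6 + 7 + 7 = 20.
x: target moment 20×578 = 11560; current 6·70 + 7·651 = 4977; the new element supplies 6583, so x = 6583/7 ≈ 940.43.
y: target moment 20×373 = 7460; current 6·593 + 7·66 = 4020; the new element supplies 3440, so y = 3440/7 ≈ 491.43.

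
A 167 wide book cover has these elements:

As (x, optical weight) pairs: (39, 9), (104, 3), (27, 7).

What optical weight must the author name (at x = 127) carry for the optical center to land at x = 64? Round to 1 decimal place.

w ≈ 5.8

Fixed elements: Σw = 9 + 3 + 7 = 19, Σw·x = 9·39 + 3·104 + 7·27 = 852.
Balance at x = 64 requires (852 + w·127) / (19 + w) = 64.
So w = (64·19 − 852)/(127 − 64) = 364/63 ≈ 5.78.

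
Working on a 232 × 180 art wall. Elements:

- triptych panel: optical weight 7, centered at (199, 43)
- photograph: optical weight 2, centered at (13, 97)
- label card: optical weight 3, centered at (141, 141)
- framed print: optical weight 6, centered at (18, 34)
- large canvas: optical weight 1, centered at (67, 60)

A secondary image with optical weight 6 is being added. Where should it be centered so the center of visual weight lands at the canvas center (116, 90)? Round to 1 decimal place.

(147.2, 178.0)

New total weight: (7 + 2 + 3 + 6 + 1) + 6 = 25.
Along x: (2017 + 6·x) / 25 = 116 (existing moment 7·199 + 2·13 + 3·141 + 6·18 + 1·67 = 2017) ⇒ x = (2900 − 2017) / 6 ≈ 147.17.
Along y: (1182 + 6·y) / 25 = 90 (existing moment 7·43 + 2·97 + 3·141 + 6·34 + 1·60 = 1182) ⇒ y = (2250 − 1182) / 6 ≈ 178.00.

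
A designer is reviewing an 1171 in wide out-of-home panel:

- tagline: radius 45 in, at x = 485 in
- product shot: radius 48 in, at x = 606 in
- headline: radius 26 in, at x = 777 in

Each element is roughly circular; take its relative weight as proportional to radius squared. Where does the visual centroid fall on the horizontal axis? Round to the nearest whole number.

Weights ∝ r²: tagline 45² = 2025, product shot 48² = 2304, headline 26² = 676; Σw = 5005.
x: (2025·485 + 2304·606 + 676·777) / 5005 = 2903601 / 5005 ≈ 580.14

x ≈ 580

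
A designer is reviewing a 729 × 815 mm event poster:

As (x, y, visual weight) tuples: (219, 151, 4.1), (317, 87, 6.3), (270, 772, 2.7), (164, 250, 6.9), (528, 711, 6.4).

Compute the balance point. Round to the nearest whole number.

(308, 361)

Weights sum to 4.1 + 6.3 + 2.7 + 6.9 + 6.4 = 26.4.
Σw·x = 4.1·219 + 6.3·317 + 2.7·270 + 6.9·164 + 6.4·528 = 8134.8, so x̄ = 8134.8/26.4 ≈ 308.14.
Σw·y = 4.1·151 + 6.3·87 + 2.7·772 + 6.9·250 + 6.4·711 = 9527.0, so ȳ = 9527.0/26.4 ≈ 360.87.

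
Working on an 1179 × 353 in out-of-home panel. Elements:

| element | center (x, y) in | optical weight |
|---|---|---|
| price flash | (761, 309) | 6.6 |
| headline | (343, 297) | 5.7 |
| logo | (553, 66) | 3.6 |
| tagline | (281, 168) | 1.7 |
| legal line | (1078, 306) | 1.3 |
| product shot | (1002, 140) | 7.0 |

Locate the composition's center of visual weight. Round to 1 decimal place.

Weights sum to 6.6 + 5.7 + 3.6 + 1.7 + 1.3 + 7.0 = 25.9.
x: moment 17861.6 / weight 25.9 ≈ 689.64
Σw·y = 5633.3; ȳ = 5633.3/25.9 ≈ 217.50.

(689.6, 217.5)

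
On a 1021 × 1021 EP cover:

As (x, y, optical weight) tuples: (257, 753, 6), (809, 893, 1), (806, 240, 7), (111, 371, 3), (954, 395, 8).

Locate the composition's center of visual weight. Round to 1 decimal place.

(638.3, 454.6)

Total weight = 6 + 1 + 7 + 3 + 8 = 25.
Σw·x = 6·257 + 1·809 + 7·806 + 3·111 + 8·954 = 15958, so x̄ = 15958/25 ≈ 638.32.
Σw·y = 6·753 + 1·893 + 7·240 + 3·371 + 8·395 = 11364, so ȳ = 11364/25 ≈ 454.56.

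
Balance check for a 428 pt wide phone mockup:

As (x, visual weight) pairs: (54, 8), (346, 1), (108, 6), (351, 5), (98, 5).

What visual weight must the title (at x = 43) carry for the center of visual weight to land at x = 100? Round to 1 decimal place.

Existing Σw = 25 (8 + 1 + 6 + 5 + 5); existing moment 8·54 + 1·346 + 6·108 + 5·351 + 5·98 = 3671.
Balance at x = 100 requires (3671 + w·43) / (25 + w) = 100.
Solving: w = (100·25 − 3671) / (43 − 100) = -1171 / -57 ≈ 20.54.

w ≈ 20.5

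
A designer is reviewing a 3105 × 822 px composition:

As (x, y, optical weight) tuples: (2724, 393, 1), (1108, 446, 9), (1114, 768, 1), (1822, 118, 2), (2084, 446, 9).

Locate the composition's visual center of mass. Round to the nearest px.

Weights sum to 1 + 9 + 1 + 2 + 9 = 22.
x: (1·2724 + 9·1108 + 1·1114 + 2·1822 + 9·2084) / 22 = 36210 / 22 ≈ 1645.91
y: (1·393 + 9·446 + 1·768 + 2·118 + 9·446) / 22 = 9425 / 22 ≈ 428.41

(1646, 428)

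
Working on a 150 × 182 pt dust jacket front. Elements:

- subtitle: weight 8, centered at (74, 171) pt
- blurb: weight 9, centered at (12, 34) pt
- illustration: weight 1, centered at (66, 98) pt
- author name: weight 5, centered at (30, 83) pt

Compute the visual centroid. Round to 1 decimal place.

(39.8, 95.1)

Weights sum to 8 + 9 + 1 + 5 = 23.
x: (8·74 + 9·12 + 1·66 + 5·30) / 23 = 916 / 23 ≈ 39.83
y: (8·171 + 9·34 + 1·98 + 5·83) / 23 = 2187 / 23 ≈ 95.09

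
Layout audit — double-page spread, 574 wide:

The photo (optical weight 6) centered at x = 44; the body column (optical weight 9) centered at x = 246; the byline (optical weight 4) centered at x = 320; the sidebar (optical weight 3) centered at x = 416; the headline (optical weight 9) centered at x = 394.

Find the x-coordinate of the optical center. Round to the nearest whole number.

x ≈ 276

Σw = 6 + 9 + 4 + 3 + 9 = 31.
x: (6·44 + 9·246 + 4·320 + 3·416 + 9·394) / 31 = 8552 / 31 ≈ 275.87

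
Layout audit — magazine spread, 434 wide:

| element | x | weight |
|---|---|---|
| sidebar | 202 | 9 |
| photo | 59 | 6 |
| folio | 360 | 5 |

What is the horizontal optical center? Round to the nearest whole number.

Total weight = 9 + 6 + 5 = 20.
x: (9·202 + 6·59 + 5·360) / 20 = 3972 / 20 ≈ 198.60

x ≈ 199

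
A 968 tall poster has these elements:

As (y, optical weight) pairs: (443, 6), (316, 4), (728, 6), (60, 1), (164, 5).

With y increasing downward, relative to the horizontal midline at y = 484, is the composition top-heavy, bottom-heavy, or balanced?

top-heavy

Weights sum to 6 + 4 + 6 + 1 + 5 = 22.
Σw·y = 6·443 + 4·316 + 6·728 + 1·60 + 5·164 = 9170, so ȳ = 9170/22 ≈ 416.82.
416.8 vs midline 484 → top-heavy.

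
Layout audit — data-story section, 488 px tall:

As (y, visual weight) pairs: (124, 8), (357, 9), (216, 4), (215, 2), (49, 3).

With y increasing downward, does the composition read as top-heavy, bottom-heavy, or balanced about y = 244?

top-heavy

Total weight = 8 + 9 + 4 + 2 + 3 = 26.
y: (8·124 + 9·357 + 4·216 + 2·215 + 3·49) / 26 = 5646 / 26 ≈ 217.15
217.2 lies above (smaller y than) the midline 244, so the layout is top-heavy.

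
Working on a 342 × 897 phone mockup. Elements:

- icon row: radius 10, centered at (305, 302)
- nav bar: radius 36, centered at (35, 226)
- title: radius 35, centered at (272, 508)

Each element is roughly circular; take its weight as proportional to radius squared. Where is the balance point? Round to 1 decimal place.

Weights ∝ r²: icon row 10² = 100, nav bar 36² = 1296, title 35² = 1225; Σw = 2621.
x: (100·305 + 1296·35 + 1225·272) / 2621 = 409060 / 2621 ≈ 156.07
y: (100·302 + 1296·226 + 1225·508) / 2621 = 945396 / 2621 ≈ 360.70

(156.1, 360.7)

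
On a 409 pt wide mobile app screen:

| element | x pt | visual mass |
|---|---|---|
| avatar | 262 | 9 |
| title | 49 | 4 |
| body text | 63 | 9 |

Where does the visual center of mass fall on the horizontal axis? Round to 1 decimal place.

Total weight = 9 + 4 + 9 = 22.
x: (9·262 + 4·49 + 9·63) / 22 = 3121 / 22 ≈ 141.86

x ≈ 141.9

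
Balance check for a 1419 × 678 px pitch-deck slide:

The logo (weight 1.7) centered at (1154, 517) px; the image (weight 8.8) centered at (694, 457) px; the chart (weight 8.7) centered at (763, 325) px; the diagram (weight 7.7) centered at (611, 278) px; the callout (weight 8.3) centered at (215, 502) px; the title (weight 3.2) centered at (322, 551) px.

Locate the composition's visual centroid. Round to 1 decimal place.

Weights sum to 1.7 + 8.8 + 8.7 + 7.7 + 8.3 + 3.2 = 38.4.
Σw·x = 22226.7; x̄ = 22226.7/38.4 ≈ 578.82.
Σw·y = 15798.4; ȳ = 15798.4/38.4 ≈ 411.42.

(578.8, 411.4)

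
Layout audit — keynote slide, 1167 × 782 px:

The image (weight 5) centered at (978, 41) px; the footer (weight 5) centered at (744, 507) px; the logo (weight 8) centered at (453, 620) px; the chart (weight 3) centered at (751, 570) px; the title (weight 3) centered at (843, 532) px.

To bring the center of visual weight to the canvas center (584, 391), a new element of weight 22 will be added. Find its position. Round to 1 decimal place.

New total weight: (5 + 5 + 8 + 3 + 3) + 22 = 46.
x: target moment 46×584 = 26864; current 5·978 + 5·744 + 8·453 + 3·751 + 3·843 = 17016; the new element supplies 9848, so x = 9848/22 ≈ 447.64.
y: target moment 46×391 = 17986; current 5·41 + 5·507 + 8·620 + 3·570 + 3·532 = 11006; the new element supplies 6980, so y = 6980/22 ≈ 317.27.

(447.6, 317.3)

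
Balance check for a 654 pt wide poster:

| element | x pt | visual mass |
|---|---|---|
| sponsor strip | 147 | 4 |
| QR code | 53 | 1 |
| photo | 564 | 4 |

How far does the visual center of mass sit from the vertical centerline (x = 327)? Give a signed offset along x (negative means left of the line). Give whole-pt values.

≈ -5 pt

Weights sum to 4 + 1 + 4 = 9.
x-moment: 4·147 + 1·53 + 4·564 = 2897; centroid 2897/9 ≈ 321.89.
Offset from x = 327: 321.89 − 327 ≈ -5.11.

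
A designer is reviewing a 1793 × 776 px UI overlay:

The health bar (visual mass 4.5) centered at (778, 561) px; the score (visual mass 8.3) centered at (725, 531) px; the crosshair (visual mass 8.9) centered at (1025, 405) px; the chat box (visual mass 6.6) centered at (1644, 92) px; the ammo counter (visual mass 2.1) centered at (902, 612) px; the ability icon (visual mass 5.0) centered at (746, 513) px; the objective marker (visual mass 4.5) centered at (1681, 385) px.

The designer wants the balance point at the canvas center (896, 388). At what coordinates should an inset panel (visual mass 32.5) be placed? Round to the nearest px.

(683, 350)

With the inset panel, Σw becomes 4.5 + 8.3 + 8.9 + 6.6 + 2.1 + 5.0 + 4.5 + 32.5 = 72.4.
x: need Σw·x = 72.4·896 = 64870.4. Existing = 4.5·778 + 8.3·725 + 8.9·1025 + 6.6·1644 + 2.1·902 + 5.0·746 + 4.5·1681 = 42680.1. Remainder 22190.3 / 32.5 ≈ 682.78.
y: need Σw·y = 72.4·388 = 28091.2. Existing = 4.5·561 + 8.3·531 + 8.9·405 + 6.6·92 + 2.1·612 + 5.0·513 + 4.5·385 = 16726.2. Remainder 11365.0 / 32.5 ≈ 349.69.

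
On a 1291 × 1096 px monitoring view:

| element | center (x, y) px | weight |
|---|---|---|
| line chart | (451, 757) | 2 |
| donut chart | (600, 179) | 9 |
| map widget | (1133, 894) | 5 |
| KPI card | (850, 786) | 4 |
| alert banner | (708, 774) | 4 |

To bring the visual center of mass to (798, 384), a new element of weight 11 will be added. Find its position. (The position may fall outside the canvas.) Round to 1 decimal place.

(884.6, -35.9)

New total weight: (2 + 9 + 5 + 4 + 4) + 11 = 35.
Along x: (18199 + 11·x) / 35 = 798 (existing moment 2·451 + 9·600 + 5·1133 + 4·850 + 4·708 = 18199) ⇒ x = (27930 − 18199) / 11 ≈ 884.64.
Along y: (13835 + 11·y) / 35 = 384 (existing moment 2·757 + 9·179 + 5·894 + 4·786 + 4·774 = 13835) ⇒ y = (13440 − 13835) / 11 ≈ -35.91.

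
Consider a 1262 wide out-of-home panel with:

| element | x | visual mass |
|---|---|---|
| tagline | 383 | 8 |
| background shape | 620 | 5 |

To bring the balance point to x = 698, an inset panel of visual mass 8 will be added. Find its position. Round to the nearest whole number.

New total weight: (8 + 5) + 8 = 21.
x: need Σw·x = 21·698 = 14658. Existing = 8·383 + 5·620 = 6164. Remainder 8494 / 8 ≈ 1061.75.

x ≈ 1062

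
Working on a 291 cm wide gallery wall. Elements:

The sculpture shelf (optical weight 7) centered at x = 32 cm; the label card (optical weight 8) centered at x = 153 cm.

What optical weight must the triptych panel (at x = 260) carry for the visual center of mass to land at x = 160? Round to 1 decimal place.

w ≈ 9.5

Known weights sum to 7 + 8 = 15; their moment is 7·32 + 8·153 = 1448.
Set Σw·x/Σw = 160: (1448 + 260w) = 160·(15 + w).
Solving: w = (160·15 − 1448) / (260 − 160) = 952 / 100 ≈ 9.52.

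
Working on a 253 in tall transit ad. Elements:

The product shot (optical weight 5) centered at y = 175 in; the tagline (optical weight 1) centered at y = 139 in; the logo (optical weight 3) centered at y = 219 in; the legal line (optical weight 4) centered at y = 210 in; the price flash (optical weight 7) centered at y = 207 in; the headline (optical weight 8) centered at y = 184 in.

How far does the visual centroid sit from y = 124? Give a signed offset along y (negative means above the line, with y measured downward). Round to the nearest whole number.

Σw = 5 + 1 + 3 + 4 + 7 + 8 = 28.
y: moment 5432 / weight 28 ≈ 194.00
Offset from y = 124: 194.00 − 124 ≈ 70.00.

≈ 70 in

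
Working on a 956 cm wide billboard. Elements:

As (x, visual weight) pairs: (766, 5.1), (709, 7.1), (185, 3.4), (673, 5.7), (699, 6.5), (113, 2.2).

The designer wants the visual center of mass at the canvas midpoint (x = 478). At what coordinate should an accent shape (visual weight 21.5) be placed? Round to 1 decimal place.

x ≈ 298.6

New total weight: (5.1 + 7.1 + 3.4 + 5.7 + 6.5 + 2.2) + 21.5 = 51.5.
x: need Σw·x = 51.5·478 = 24617.0. Existing = 5.1·766 + 7.1·709 + 3.4·185 + 5.7·673 + 6.5·699 + 2.2·113 = 18197.7. Remainder 6419.3 / 21.5 ≈ 298.57.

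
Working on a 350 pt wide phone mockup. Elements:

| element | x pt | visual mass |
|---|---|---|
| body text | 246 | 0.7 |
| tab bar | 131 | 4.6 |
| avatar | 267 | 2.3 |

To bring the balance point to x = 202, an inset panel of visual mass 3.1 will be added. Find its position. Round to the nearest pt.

x ≈ 249

With the inset panel, Σw becomes 0.7 + 4.6 + 2.3 + 3.1 = 10.7.
Along x: (1388.9 + 3.1·x) / 10.7 = 202 (existing moment 0.7·246 + 4.6·131 + 2.3·267 = 1388.9) ⇒ x = (2161.4 − 1388.9) / 3.1 ≈ 249.19.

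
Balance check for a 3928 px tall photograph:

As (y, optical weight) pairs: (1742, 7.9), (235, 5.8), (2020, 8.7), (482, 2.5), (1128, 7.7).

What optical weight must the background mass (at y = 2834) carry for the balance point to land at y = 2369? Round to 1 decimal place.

w ≈ 74.5

Existing Σw = 32.6 (7.9 + 5.8 + 8.7 + 2.5 + 7.7); existing moment 7.9·1742 + 5.8·235 + 8.7·2020 + 2.5·482 + 7.7·1128 = 42589.4.
For the centroid to hit 2369: (42589.4 + w·2834) / (32.6 + w) = 2369.
So w = (2369·32.6 − 42589.4)/(2834 − 2369) = 34640.0/465 ≈ 74.49.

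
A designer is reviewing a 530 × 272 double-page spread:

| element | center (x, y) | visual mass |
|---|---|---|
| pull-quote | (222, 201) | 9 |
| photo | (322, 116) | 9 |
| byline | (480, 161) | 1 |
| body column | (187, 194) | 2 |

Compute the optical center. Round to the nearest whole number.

(274, 162)

Σw = 9 + 9 + 1 + 2 = 21.
Σw·x = 9·222 + 9·322 + 1·480 + 2·187 = 5750, so x̄ = 5750/21 ≈ 273.81.
Σw·y = 9·201 + 9·116 + 1·161 + 2·194 = 3402, so ȳ = 3402/21 ≈ 162.00.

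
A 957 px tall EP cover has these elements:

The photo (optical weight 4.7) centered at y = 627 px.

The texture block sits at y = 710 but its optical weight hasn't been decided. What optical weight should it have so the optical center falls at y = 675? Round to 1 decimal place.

w ≈ 6.4

Known: weight 4.7 with moment 4.7·627 = 2946.9.
Balance at y = 675 requires (2946.9 + w·710) / (4.7 + w) = 675.
So w = (675·4.7 − 2946.9)/(710 − 675) = 225.6/35 ≈ 6.45.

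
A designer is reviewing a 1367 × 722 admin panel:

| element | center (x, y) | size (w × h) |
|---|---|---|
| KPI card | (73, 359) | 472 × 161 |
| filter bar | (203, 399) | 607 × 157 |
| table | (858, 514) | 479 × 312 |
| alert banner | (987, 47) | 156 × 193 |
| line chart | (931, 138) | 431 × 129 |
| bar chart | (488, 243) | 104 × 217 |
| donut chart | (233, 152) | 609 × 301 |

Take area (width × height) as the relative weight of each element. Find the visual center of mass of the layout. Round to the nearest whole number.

Areas → weights: KPI card 472·161 = 75992, filter bar 607·157 = 95299, table 479·312 = 149448, alert banner 156·193 = 30108, line chart 431·129 = 55599, bar chart 104·217 = 22568, donut chart 609·301 = 183309; Σw = 612323.
Σw·x = 288322943; x̄ = 288322943/612323 ≈ 470.87.
Σw·y = 184556431; ȳ = 184556431/612323 ≈ 301.40.

(471, 301)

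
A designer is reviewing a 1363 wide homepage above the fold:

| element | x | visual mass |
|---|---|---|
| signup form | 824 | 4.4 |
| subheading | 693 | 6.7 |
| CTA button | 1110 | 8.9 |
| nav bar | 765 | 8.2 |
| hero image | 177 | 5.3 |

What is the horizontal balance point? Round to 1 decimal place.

Total weight = 4.4 + 6.7 + 8.9 + 8.2 + 5.3 = 33.5.
x-moment: 4.4·824 + 6.7·693 + 8.9·1110 + 8.2·765 + 5.3·177 = 25358.8; centroid 25358.8/33.5 ≈ 756.98.

x ≈ 757.0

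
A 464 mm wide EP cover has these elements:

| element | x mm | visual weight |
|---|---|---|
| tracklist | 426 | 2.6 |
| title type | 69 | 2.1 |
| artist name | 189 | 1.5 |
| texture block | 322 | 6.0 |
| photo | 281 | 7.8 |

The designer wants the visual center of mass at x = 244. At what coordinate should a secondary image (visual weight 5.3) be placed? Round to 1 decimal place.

New total weight: (2.6 + 2.1 + 1.5 + 6.0 + 7.8) + 5.3 = 25.3.
Along x: (5659.8 + 5.3·x) / 25.3 = 244 (existing moment 2.6·426 + 2.1·69 + 1.5·189 + 6.0·322 + 7.8·281 = 5659.8) ⇒ x = (6173.2 − 5659.8) / 5.3 ≈ 96.87.

x ≈ 96.9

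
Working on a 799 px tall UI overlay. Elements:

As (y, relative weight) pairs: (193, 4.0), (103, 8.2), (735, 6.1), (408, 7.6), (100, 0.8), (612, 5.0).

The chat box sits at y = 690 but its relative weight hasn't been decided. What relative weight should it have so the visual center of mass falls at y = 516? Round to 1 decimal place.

Fixed elements: Σw = 4.0 + 8.2 + 6.1 + 7.6 + 0.8 + 5.0 = 31.7, Σw·y = 4.0·193 + 8.2·103 + 6.1·735 + 7.6·408 + 0.8·100 + 5.0·612 = 12340.9.
Set Σw·y/Σw = 516: (12340.9 + 690w) = 516·(31.7 + w).
So w = (516·31.7 − 12340.9)/(690 − 516) = 4016.3/174 ≈ 23.08.

w ≈ 23.1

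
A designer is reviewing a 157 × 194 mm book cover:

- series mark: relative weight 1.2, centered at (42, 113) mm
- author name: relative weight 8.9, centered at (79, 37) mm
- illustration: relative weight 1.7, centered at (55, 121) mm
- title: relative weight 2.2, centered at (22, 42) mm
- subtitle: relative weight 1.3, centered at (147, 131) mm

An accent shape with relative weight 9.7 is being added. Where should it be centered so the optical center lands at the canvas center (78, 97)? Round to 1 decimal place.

(89.0, 153.8)

New total weight: (1.2 + 8.9 + 1.7 + 2.2 + 1.3) + 9.7 = 25.0.
x: target moment 25.0×78 = 1950.0; current 1.2·42 + 8.9·79 + 1.7·55 + 2.2·22 + 1.3·147 = 1086.5; the accent shape supplies 863.5, so x = 863.5/9.7 ≈ 89.02.
y: target moment 25.0×97 = 2425.0; current 1.2·113 + 8.9·37 + 1.7·121 + 2.2·42 + 1.3·131 = 933.3; the accent shape supplies 1491.7, so y = 1491.7/9.7 ≈ 153.78.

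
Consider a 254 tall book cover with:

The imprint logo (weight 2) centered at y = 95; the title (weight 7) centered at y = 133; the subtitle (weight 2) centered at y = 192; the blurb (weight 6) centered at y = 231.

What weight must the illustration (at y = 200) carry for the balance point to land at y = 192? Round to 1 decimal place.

Known weights sum to 2 + 7 + 2 + 6 = 17; their moment is 2·95 + 7·133 + 2·192 + 6·231 = 2891.
Set Σw·y/Σw = 192: (2891 + 200w) = 192·(17 + w).
Solving: w = (192·17 − 2891) / (200 − 192) = 373 / 8 ≈ 46.62.

w ≈ 46.6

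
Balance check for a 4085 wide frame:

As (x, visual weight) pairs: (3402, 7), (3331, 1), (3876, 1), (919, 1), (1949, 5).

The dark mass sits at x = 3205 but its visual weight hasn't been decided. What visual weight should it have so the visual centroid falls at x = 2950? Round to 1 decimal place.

Known weights sum to 7 + 1 + 1 + 1 + 5 = 15; their moment is 7·3402 + 1·3331 + 1·3876 + 1·919 + 5·1949 = 41685.
Balance at x = 2950 requires (41685 + w·3205) / (15 + w) = 2950.
So w = (2950·15 − 41685)/(3205 − 2950) = 2565/255 ≈ 10.06.

w ≈ 10.1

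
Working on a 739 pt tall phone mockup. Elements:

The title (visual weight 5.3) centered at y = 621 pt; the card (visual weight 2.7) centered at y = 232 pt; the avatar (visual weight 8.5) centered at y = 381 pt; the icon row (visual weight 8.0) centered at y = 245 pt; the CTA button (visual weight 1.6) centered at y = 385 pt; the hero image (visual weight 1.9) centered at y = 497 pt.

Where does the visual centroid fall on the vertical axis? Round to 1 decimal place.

y ≈ 381.3

Weights sum to 5.3 + 2.7 + 8.5 + 8.0 + 1.6 + 1.9 = 28.0.
y: moment 10676.5 / weight 28.0 ≈ 381.30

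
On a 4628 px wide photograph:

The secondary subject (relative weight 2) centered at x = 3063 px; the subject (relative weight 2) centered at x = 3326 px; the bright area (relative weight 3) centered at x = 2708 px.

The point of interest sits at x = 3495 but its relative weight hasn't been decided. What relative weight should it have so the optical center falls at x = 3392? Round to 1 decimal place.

Known weights sum to 2 + 2 + 3 = 7; their moment is 2·3063 + 2·3326 + 3·2708 = 20902.
Set Σw·x/Σw = 3392: (20902 + 3495w) = 3392·(7 + w).
So w = (3392·7 − 20902)/(3495 − 3392) = 2842/103 ≈ 27.59.

w ≈ 27.6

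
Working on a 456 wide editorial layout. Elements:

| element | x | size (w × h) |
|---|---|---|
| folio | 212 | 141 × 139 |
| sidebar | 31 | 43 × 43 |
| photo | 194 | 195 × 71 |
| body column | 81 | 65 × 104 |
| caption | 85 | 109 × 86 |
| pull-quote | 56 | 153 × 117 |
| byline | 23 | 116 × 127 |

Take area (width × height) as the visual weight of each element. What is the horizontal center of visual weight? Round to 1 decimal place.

x ≈ 114.0

Taking area as weight: folio 141·139 = 19599, sidebar 43·43 = 1849, photo 195·71 = 13845, body column 65·104 = 6760, caption 109·86 = 9374, pull-quote 153·117 = 17901, byline 116·127 = 14732. Sum 84060.
x-moment: 19599·212 + 1849·31 + 13845·194 + 6760·81 + 9374·85 + 17901·56 + 14732·23 = 9583879; centroid 9583879/84060 ≈ 114.01.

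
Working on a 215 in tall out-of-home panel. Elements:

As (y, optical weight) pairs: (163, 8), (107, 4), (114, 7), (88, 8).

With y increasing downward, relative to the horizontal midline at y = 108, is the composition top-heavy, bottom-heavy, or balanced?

Σw = 8 + 4 + 7 + 8 = 27.
y-moment: 8·163 + 4·107 + 7·114 + 8·88 = 3234; centroid 3234/27 ≈ 119.78.
Since 119.8 is below (larger y than) 108, the composition reads bottom-heavy.

bottom-heavy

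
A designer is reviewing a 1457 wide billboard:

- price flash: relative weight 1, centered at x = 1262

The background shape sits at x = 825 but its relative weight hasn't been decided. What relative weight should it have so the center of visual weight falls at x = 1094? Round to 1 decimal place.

The single fixed element contributes weight 1, moment 1·1262 = 1262.
Set Σw·x/Σw = 1094: (1262 + 825w) = 1094·(1 + w).
Solving: w = (1094·1 − 1262) / (825 − 1094) = -168 / -269 ≈ 0.62.

w ≈ 0.6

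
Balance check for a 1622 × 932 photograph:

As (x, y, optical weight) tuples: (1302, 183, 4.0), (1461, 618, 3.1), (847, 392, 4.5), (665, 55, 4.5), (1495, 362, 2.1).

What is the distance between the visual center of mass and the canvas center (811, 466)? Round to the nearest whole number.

Weights sum to 4.0 + 3.1 + 4.5 + 4.5 + 2.1 = 18.2.
x-moment: 4.0·1302 + 3.1·1461 + 4.5·847 + 4.5·665 + 2.1·1495 = 19680.6; centroid 19680.6/18.2 ≈ 1081.35.
y-moment: 4.0·183 + 3.1·618 + 4.5·392 + 4.5·55 + 2.1·362 = 5419.5; centroid 5419.5/18.2 ≈ 297.77.
From (811, 466): dx = 270.35, dy = -168.23, so the distance is √(dx²+dy²) ≈ 318.42.

≈ 318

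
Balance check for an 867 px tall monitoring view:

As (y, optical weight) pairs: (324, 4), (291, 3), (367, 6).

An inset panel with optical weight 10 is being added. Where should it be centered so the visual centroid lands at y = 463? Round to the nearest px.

y ≈ 628

With the inset panel, Σw becomes 4 + 3 + 6 + 10 = 23.
Along y: (4371 + 10·y) / 23 = 463 (existing moment 4·324 + 3·291 + 6·367 = 4371) ⇒ y = (10649 − 4371) / 10 ≈ 627.80.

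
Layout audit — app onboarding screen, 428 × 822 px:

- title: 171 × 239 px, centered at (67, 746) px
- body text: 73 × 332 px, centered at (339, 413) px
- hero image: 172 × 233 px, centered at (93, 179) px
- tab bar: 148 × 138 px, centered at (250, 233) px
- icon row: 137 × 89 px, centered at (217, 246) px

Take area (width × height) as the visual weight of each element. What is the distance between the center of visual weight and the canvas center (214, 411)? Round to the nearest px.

≈ 52 px

Areas: title 171·239 = 40869, body text 73·332 = 24236, hero image 172·233 = 40076, tab bar 148·138 = 20424, icon row 137·89 = 12193. Total weight = 137798.
Σw·x = 40869·67 + 24236·339 + 40076·93 + 20424·250 + 12193·217 = 22433176, so x̄ = 22433176/137798 ≈ 162.80.
Σw·y = 40869·746 + 24236·413 + 40076·179 + 20424·233 + 12193·246 = 55429616, so ȳ = 55429616/137798 ≈ 402.25.
Relative to (214, 411): Δ = (-51.20, -8.75); |Δ| = √(-51.20² + -8.75²) ≈ 51.94.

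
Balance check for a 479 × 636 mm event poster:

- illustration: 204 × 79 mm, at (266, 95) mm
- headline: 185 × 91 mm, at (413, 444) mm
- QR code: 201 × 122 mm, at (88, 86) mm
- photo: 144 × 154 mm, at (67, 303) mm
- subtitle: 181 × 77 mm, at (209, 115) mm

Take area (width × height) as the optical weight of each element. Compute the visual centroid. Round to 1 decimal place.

Taking area as weight: illustration 204·79 = 16116, headline 185·91 = 16835, QR code 201·122 = 24522, photo 144·154 = 22176, subtitle 181·77 = 13937. Sum 93586.
x-moment: 16116·266 + 16835·413 + 24522·88 + 22176·67 + 13937·209 = 17796272; centroid 17796272/93586 ≈ 190.16.
y-moment: 16116·95 + 16835·444 + 24522·86 + 22176·303 + 13937·115 = 19436735; centroid 19436735/93586 ≈ 207.69.

(190.2, 207.7)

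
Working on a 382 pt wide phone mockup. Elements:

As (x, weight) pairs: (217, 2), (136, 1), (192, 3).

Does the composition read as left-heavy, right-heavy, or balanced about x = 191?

balanced

Weights sum to 2 + 1 + 3 = 6.
Σw·x = 2·217 + 1·136 + 3·192 = 1146, so x̄ = 1146/6 ≈ 191.00.
191.00 = 191 exactly: balanced.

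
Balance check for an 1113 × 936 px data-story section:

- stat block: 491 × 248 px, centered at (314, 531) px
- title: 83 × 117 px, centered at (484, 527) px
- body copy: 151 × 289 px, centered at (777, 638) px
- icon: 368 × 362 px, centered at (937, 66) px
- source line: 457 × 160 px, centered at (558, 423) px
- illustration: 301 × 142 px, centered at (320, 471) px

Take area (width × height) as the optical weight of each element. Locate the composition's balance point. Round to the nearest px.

(604, 371)

Areas: stat block 491·248 = 121768, title 83·117 = 9711, body copy 151·289 = 43639, icon 368·362 = 133216, source line 457·160 = 73120, illustration 301·142 = 42742. Total weight = 424196.
Σw·x = 256144571; x̄ = 256144571/424196 ≈ 603.84.
y: moment 157471685 / weight 424196 ≈ 371.22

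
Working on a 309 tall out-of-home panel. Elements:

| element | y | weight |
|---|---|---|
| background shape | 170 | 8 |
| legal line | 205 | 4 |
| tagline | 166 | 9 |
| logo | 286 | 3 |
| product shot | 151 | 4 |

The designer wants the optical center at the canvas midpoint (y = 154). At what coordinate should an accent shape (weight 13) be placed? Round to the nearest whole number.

After adding the accent shape, total weight = 8 + 4 + 9 + 3 + 4 + 13 = 41.
y: target moment 41×154 = 6314; current 8·170 + 4·205 + 9·166 + 3·286 + 4·151 = 5136; the accent shape supplies 1178, so y = 1178/13 ≈ 90.62.

y ≈ 91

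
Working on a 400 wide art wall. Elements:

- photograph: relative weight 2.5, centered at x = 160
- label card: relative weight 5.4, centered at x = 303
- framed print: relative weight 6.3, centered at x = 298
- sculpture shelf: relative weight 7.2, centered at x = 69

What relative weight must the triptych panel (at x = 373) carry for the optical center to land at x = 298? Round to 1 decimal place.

Fixed elements: Σw = 2.5 + 5.4 + 6.3 + 7.2 = 21.4, Σw·x = 2.5·160 + 5.4·303 + 6.3·298 + 7.2·69 = 4410.4.
Set Σw·x/Σw = 298: (4410.4 + 373w) = 298·(21.4 + w).
Rearranging, w·(373 − 298) = 298·21.4 − 4410.4 = 1966.8, so w ≈ 1966.8/75 = 26.22.

w ≈ 26.2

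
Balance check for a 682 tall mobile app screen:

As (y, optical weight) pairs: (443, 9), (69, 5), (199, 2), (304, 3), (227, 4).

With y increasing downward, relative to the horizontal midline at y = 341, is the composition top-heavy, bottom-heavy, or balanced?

Total weight = 9 + 5 + 2 + 3 + 4 = 23.
y: (9·443 + 5·69 + 2·199 + 3·304 + 4·227) / 23 = 6550 / 23 ≈ 284.78
284.8 vs midline 341 → top-heavy.

top-heavy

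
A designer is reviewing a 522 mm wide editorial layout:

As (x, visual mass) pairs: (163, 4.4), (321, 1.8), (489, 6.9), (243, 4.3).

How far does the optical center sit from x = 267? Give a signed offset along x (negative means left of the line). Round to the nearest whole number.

≈ 61 mm

Weights sum to 4.4 + 1.8 + 6.9 + 4.3 = 17.4.
x-moment: 4.4·163 + 1.8·321 + 6.9·489 + 4.3·243 = 5714.0; centroid 5714.0/17.4 ≈ 328.39.
Difference: 328.39 − 267 ≈ 61.39.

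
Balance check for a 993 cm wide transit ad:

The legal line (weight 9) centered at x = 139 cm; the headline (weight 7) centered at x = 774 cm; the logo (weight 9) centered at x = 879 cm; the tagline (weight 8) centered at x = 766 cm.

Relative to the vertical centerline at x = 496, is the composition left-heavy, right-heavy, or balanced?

Weights sum to 9 + 7 + 9 + 8 = 33.
x-moment: 9·139 + 7·774 + 9·879 + 8·766 = 20708; centroid 20708/33 ≈ 627.52.
627.5 lies right of the midline 496, so the layout is right-heavy.

right-heavy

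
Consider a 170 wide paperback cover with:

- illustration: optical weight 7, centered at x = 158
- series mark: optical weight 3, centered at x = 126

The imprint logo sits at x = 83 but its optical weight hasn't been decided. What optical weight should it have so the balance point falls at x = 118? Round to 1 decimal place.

w ≈ 8.7

Known weights sum to 7 + 3 = 10; their moment is 7·158 + 3·126 = 1484.
For the centroid to hit 118: (1484 + w·83) / (10 + w) = 118.
So w = (118·10 − 1484)/(83 − 118) = -304/-35 ≈ 8.69.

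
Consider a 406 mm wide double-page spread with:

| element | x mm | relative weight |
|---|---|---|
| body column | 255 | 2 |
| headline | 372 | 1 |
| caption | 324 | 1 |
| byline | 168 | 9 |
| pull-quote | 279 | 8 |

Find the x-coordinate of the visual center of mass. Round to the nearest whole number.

x ≈ 236

Weights sum to 2 + 1 + 1 + 9 + 8 = 21.
x: (2·255 + 1·372 + 1·324 + 9·168 + 8·279) / 21 = 4950 / 21 ≈ 235.71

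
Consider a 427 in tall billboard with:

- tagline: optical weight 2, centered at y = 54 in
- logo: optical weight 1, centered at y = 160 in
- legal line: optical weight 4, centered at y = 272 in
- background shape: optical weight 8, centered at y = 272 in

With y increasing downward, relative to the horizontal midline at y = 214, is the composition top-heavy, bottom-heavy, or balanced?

bottom-heavy

Weights sum to 2 + 1 + 4 + 8 = 15.
y: (2·54 + 1·160 + 4·272 + 8·272) / 15 = 3532 / 15 ≈ 235.47
Since 235.5 is below (larger y than) 214, the composition reads bottom-heavy.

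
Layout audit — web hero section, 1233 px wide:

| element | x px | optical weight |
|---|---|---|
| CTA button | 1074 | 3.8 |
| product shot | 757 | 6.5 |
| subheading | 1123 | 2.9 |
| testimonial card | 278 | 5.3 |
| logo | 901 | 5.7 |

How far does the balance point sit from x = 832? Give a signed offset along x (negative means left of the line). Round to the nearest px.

Σw = 3.8 + 6.5 + 2.9 + 5.3 + 5.7 = 24.2.
x: (3.8·1074 + 6.5·757 + 2.9·1123 + 5.3·278 + 5.7·901) / 24.2 = 18867.5 / 24.2 ≈ 779.65
Offset from x = 832: 779.65 − 832 ≈ -52.35.

≈ -52 px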